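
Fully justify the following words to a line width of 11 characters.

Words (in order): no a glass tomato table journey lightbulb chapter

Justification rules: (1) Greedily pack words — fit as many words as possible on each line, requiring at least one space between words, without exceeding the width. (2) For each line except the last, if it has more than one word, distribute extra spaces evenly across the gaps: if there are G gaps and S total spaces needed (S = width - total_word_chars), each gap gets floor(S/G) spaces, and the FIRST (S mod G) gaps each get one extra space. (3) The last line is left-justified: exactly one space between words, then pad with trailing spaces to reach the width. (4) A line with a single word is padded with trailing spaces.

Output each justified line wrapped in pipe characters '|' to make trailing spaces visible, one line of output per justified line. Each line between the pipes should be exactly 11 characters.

Answer: |no  a glass|
|tomato     |
|table      |
|journey    |
|lightbulb  |
|chapter    |

Derivation:
Line 1: ['no', 'a', 'glass'] (min_width=10, slack=1)
Line 2: ['tomato'] (min_width=6, slack=5)
Line 3: ['table'] (min_width=5, slack=6)
Line 4: ['journey'] (min_width=7, slack=4)
Line 5: ['lightbulb'] (min_width=9, slack=2)
Line 6: ['chapter'] (min_width=7, slack=4)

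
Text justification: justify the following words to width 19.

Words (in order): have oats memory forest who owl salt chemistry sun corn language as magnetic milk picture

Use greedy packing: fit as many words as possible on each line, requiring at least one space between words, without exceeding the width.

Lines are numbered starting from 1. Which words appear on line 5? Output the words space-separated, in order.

Answer: magnetic milk

Derivation:
Line 1: ['have', 'oats', 'memory'] (min_width=16, slack=3)
Line 2: ['forest', 'who', 'owl', 'salt'] (min_width=19, slack=0)
Line 3: ['chemistry', 'sun', 'corn'] (min_width=18, slack=1)
Line 4: ['language', 'as'] (min_width=11, slack=8)
Line 5: ['magnetic', 'milk'] (min_width=13, slack=6)
Line 6: ['picture'] (min_width=7, slack=12)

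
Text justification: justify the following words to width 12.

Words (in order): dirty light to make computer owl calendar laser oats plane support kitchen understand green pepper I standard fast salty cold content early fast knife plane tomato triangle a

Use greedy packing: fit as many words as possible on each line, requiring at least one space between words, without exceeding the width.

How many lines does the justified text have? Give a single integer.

Answer: 17

Derivation:
Line 1: ['dirty', 'light'] (min_width=11, slack=1)
Line 2: ['to', 'make'] (min_width=7, slack=5)
Line 3: ['computer', 'owl'] (min_width=12, slack=0)
Line 4: ['calendar'] (min_width=8, slack=4)
Line 5: ['laser', 'oats'] (min_width=10, slack=2)
Line 6: ['plane'] (min_width=5, slack=7)
Line 7: ['support'] (min_width=7, slack=5)
Line 8: ['kitchen'] (min_width=7, slack=5)
Line 9: ['understand'] (min_width=10, slack=2)
Line 10: ['green', 'pepper'] (min_width=12, slack=0)
Line 11: ['I', 'standard'] (min_width=10, slack=2)
Line 12: ['fast', 'salty'] (min_width=10, slack=2)
Line 13: ['cold', 'content'] (min_width=12, slack=0)
Line 14: ['early', 'fast'] (min_width=10, slack=2)
Line 15: ['knife', 'plane'] (min_width=11, slack=1)
Line 16: ['tomato'] (min_width=6, slack=6)
Line 17: ['triangle', 'a'] (min_width=10, slack=2)
Total lines: 17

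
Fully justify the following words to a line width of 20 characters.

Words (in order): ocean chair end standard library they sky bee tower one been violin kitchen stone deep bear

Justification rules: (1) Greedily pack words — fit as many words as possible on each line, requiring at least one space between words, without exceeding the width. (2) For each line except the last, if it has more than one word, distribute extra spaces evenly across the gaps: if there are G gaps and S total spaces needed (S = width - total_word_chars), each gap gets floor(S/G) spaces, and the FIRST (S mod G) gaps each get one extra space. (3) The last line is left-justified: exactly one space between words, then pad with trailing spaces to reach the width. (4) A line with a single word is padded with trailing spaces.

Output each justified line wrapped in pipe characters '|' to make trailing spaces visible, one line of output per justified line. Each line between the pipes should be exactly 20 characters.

Answer: |ocean    chair   end|
|standard     library|
|they  sky  bee tower|
|one    been   violin|
|kitchen  stone  deep|
|bear                |

Derivation:
Line 1: ['ocean', 'chair', 'end'] (min_width=15, slack=5)
Line 2: ['standard', 'library'] (min_width=16, slack=4)
Line 3: ['they', 'sky', 'bee', 'tower'] (min_width=18, slack=2)
Line 4: ['one', 'been', 'violin'] (min_width=15, slack=5)
Line 5: ['kitchen', 'stone', 'deep'] (min_width=18, slack=2)
Line 6: ['bear'] (min_width=4, slack=16)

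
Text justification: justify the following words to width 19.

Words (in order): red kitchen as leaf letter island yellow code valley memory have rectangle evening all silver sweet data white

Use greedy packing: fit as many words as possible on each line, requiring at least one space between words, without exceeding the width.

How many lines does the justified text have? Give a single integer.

Answer: 7

Derivation:
Line 1: ['red', 'kitchen', 'as', 'leaf'] (min_width=19, slack=0)
Line 2: ['letter', 'island'] (min_width=13, slack=6)
Line 3: ['yellow', 'code', 'valley'] (min_width=18, slack=1)
Line 4: ['memory', 'have'] (min_width=11, slack=8)
Line 5: ['rectangle', 'evening'] (min_width=17, slack=2)
Line 6: ['all', 'silver', 'sweet'] (min_width=16, slack=3)
Line 7: ['data', 'white'] (min_width=10, slack=9)
Total lines: 7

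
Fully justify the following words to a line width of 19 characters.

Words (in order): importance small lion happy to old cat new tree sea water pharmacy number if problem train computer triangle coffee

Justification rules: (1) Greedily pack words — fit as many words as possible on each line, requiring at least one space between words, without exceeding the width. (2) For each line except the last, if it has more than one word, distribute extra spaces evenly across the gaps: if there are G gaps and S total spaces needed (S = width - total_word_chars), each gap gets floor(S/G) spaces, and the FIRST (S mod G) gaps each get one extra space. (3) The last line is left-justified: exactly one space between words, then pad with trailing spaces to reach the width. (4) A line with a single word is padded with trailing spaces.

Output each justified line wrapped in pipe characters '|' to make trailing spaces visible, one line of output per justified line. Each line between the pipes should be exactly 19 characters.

Answer: |importance    small|
|lion  happy  to old|
|cat  new  tree  sea|
|water      pharmacy|
|number  if  problem|
|train      computer|
|triangle coffee    |

Derivation:
Line 1: ['importance', 'small'] (min_width=16, slack=3)
Line 2: ['lion', 'happy', 'to', 'old'] (min_width=17, slack=2)
Line 3: ['cat', 'new', 'tree', 'sea'] (min_width=16, slack=3)
Line 4: ['water', 'pharmacy'] (min_width=14, slack=5)
Line 5: ['number', 'if', 'problem'] (min_width=17, slack=2)
Line 6: ['train', 'computer'] (min_width=14, slack=5)
Line 7: ['triangle', 'coffee'] (min_width=15, slack=4)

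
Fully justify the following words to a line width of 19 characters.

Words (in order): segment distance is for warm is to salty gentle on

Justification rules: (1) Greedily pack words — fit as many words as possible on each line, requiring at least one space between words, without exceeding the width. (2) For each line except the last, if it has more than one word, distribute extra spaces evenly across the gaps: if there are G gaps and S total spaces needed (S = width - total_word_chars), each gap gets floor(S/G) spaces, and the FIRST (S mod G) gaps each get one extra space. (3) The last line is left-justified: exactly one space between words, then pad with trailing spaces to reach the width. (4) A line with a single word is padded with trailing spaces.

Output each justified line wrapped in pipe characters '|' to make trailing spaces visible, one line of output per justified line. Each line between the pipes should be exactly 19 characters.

Answer: |segment distance is|
|for   warm   is  to|
|salty gentle on    |

Derivation:
Line 1: ['segment', 'distance', 'is'] (min_width=19, slack=0)
Line 2: ['for', 'warm', 'is', 'to'] (min_width=14, slack=5)
Line 3: ['salty', 'gentle', 'on'] (min_width=15, slack=4)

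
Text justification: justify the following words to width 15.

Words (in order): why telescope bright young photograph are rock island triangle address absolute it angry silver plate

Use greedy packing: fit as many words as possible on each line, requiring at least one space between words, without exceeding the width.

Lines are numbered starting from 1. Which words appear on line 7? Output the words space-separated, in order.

Answer: absolute it

Derivation:
Line 1: ['why', 'telescope'] (min_width=13, slack=2)
Line 2: ['bright', 'young'] (min_width=12, slack=3)
Line 3: ['photograph', 'are'] (min_width=14, slack=1)
Line 4: ['rock', 'island'] (min_width=11, slack=4)
Line 5: ['triangle'] (min_width=8, slack=7)
Line 6: ['address'] (min_width=7, slack=8)
Line 7: ['absolute', 'it'] (min_width=11, slack=4)
Line 8: ['angry', 'silver'] (min_width=12, slack=3)
Line 9: ['plate'] (min_width=5, slack=10)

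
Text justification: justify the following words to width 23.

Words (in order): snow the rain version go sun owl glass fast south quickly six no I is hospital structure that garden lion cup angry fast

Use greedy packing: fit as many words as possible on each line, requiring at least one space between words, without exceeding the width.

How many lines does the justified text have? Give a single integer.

Answer: 6

Derivation:
Line 1: ['snow', 'the', 'rain', 'version'] (min_width=21, slack=2)
Line 2: ['go', 'sun', 'owl', 'glass', 'fast'] (min_width=21, slack=2)
Line 3: ['south', 'quickly', 'six', 'no', 'I'] (min_width=22, slack=1)
Line 4: ['is', 'hospital', 'structure'] (min_width=21, slack=2)
Line 5: ['that', 'garden', 'lion', 'cup'] (min_width=20, slack=3)
Line 6: ['angry', 'fast'] (min_width=10, slack=13)
Total lines: 6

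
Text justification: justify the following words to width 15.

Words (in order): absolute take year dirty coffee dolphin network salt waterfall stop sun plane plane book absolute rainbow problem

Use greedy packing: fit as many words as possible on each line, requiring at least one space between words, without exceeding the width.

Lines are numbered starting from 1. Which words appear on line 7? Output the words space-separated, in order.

Line 1: ['absolute', 'take'] (min_width=13, slack=2)
Line 2: ['year', 'dirty'] (min_width=10, slack=5)
Line 3: ['coffee', 'dolphin'] (min_width=14, slack=1)
Line 4: ['network', 'salt'] (min_width=12, slack=3)
Line 5: ['waterfall', 'stop'] (min_width=14, slack=1)
Line 6: ['sun', 'plane', 'plane'] (min_width=15, slack=0)
Line 7: ['book', 'absolute'] (min_width=13, slack=2)
Line 8: ['rainbow', 'problem'] (min_width=15, slack=0)

Answer: book absolute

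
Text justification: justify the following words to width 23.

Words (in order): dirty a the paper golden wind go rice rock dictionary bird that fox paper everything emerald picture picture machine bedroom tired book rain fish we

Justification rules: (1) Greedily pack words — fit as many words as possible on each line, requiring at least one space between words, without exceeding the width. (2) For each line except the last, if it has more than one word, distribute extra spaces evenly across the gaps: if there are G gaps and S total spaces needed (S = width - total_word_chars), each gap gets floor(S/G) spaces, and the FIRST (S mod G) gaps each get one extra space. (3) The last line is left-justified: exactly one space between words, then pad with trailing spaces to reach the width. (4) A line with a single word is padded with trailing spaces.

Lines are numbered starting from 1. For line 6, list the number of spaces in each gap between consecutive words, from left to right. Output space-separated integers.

Line 1: ['dirty', 'a', 'the', 'paper'] (min_width=17, slack=6)
Line 2: ['golden', 'wind', 'go', 'rice'] (min_width=19, slack=4)
Line 3: ['rock', 'dictionary', 'bird'] (min_width=20, slack=3)
Line 4: ['that', 'fox', 'paper'] (min_width=14, slack=9)
Line 5: ['everything', 'emerald'] (min_width=18, slack=5)
Line 6: ['picture', 'picture', 'machine'] (min_width=23, slack=0)
Line 7: ['bedroom', 'tired', 'book', 'rain'] (min_width=23, slack=0)
Line 8: ['fish', 'we'] (min_width=7, slack=16)

Answer: 1 1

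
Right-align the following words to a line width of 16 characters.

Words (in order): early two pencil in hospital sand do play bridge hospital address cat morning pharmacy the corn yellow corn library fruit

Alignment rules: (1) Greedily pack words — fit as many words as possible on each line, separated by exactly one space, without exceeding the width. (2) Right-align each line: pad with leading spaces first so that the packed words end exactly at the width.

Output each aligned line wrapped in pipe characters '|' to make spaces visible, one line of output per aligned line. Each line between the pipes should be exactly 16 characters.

Answer: |early two pencil|
|in hospital sand|
|  do play bridge|
|hospital address|
|     cat morning|
|    pharmacy the|
|corn yellow corn|
|   library fruit|

Derivation:
Line 1: ['early', 'two', 'pencil'] (min_width=16, slack=0)
Line 2: ['in', 'hospital', 'sand'] (min_width=16, slack=0)
Line 3: ['do', 'play', 'bridge'] (min_width=14, slack=2)
Line 4: ['hospital', 'address'] (min_width=16, slack=0)
Line 5: ['cat', 'morning'] (min_width=11, slack=5)
Line 6: ['pharmacy', 'the'] (min_width=12, slack=4)
Line 7: ['corn', 'yellow', 'corn'] (min_width=16, slack=0)
Line 8: ['library', 'fruit'] (min_width=13, slack=3)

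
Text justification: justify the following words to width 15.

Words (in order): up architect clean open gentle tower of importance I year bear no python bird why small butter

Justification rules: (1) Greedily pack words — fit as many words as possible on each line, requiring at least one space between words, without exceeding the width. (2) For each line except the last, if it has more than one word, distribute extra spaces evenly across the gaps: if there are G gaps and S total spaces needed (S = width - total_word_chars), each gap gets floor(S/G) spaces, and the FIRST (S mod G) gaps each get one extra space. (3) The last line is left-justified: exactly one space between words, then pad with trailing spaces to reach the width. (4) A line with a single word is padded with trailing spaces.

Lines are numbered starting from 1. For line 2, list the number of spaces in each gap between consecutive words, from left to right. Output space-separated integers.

Answer: 6

Derivation:
Line 1: ['up', 'architect'] (min_width=12, slack=3)
Line 2: ['clean', 'open'] (min_width=10, slack=5)
Line 3: ['gentle', 'tower', 'of'] (min_width=15, slack=0)
Line 4: ['importance', 'I'] (min_width=12, slack=3)
Line 5: ['year', 'bear', 'no'] (min_width=12, slack=3)
Line 6: ['python', 'bird', 'why'] (min_width=15, slack=0)
Line 7: ['small', 'butter'] (min_width=12, slack=3)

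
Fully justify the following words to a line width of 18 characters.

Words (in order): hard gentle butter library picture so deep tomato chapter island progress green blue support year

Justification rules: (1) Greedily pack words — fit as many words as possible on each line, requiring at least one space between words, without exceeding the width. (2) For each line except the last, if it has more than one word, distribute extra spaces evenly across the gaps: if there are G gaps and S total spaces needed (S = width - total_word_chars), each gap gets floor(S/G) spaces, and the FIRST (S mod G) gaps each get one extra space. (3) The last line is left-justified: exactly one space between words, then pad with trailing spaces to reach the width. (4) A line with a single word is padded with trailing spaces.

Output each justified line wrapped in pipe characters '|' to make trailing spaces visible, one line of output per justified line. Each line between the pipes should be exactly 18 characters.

Answer: |hard gentle butter|
|library picture so|
|deep        tomato|
|chapter     island|
|progress     green|
|blue support year |

Derivation:
Line 1: ['hard', 'gentle', 'butter'] (min_width=18, slack=0)
Line 2: ['library', 'picture', 'so'] (min_width=18, slack=0)
Line 3: ['deep', 'tomato'] (min_width=11, slack=7)
Line 4: ['chapter', 'island'] (min_width=14, slack=4)
Line 5: ['progress', 'green'] (min_width=14, slack=4)
Line 6: ['blue', 'support', 'year'] (min_width=17, slack=1)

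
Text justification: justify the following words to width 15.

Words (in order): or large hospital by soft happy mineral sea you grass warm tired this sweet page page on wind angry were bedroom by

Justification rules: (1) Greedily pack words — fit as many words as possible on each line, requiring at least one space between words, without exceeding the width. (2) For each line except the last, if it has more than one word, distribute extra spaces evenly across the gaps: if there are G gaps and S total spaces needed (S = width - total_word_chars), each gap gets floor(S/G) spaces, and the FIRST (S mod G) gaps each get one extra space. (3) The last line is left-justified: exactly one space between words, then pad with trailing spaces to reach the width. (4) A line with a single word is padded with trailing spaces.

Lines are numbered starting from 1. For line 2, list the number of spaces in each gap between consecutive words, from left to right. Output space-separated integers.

Line 1: ['or', 'large'] (min_width=8, slack=7)
Line 2: ['hospital', 'by'] (min_width=11, slack=4)
Line 3: ['soft', 'happy'] (min_width=10, slack=5)
Line 4: ['mineral', 'sea', 'you'] (min_width=15, slack=0)
Line 5: ['grass', 'warm'] (min_width=10, slack=5)
Line 6: ['tired', 'this'] (min_width=10, slack=5)
Line 7: ['sweet', 'page', 'page'] (min_width=15, slack=0)
Line 8: ['on', 'wind', 'angry'] (min_width=13, slack=2)
Line 9: ['were', 'bedroom', 'by'] (min_width=15, slack=0)

Answer: 5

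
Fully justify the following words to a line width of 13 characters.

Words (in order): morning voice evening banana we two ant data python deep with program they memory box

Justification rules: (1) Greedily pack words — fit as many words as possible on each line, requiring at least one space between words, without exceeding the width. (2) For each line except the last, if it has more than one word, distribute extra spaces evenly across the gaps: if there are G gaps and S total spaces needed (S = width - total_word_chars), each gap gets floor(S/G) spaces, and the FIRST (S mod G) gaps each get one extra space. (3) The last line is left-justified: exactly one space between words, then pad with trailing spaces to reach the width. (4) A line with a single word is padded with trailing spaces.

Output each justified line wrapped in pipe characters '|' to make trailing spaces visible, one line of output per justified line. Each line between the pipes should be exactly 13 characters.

Answer: |morning voice|
|evening      |
|banana we two|
|ant      data|
|python   deep|
|with  program|
|they   memory|
|box          |

Derivation:
Line 1: ['morning', 'voice'] (min_width=13, slack=0)
Line 2: ['evening'] (min_width=7, slack=6)
Line 3: ['banana', 'we', 'two'] (min_width=13, slack=0)
Line 4: ['ant', 'data'] (min_width=8, slack=5)
Line 5: ['python', 'deep'] (min_width=11, slack=2)
Line 6: ['with', 'program'] (min_width=12, slack=1)
Line 7: ['they', 'memory'] (min_width=11, slack=2)
Line 8: ['box'] (min_width=3, slack=10)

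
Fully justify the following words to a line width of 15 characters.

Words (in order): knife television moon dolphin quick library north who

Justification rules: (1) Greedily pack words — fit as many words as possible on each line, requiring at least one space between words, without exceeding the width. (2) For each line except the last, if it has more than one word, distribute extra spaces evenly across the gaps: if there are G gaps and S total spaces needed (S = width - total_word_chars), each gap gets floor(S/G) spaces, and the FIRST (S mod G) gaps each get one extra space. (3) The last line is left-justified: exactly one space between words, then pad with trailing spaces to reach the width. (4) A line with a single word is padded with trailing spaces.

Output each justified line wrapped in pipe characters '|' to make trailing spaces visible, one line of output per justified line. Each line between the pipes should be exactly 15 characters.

Answer: |knife          |
|television moon|
|dolphin   quick|
|library   north|
|who            |

Derivation:
Line 1: ['knife'] (min_width=5, slack=10)
Line 2: ['television', 'moon'] (min_width=15, slack=0)
Line 3: ['dolphin', 'quick'] (min_width=13, slack=2)
Line 4: ['library', 'north'] (min_width=13, slack=2)
Line 5: ['who'] (min_width=3, slack=12)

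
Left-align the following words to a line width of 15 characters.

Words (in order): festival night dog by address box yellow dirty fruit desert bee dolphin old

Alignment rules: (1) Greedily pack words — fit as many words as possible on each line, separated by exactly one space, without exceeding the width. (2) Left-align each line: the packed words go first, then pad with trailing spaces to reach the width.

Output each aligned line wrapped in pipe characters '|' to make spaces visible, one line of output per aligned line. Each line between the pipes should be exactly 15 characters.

Line 1: ['festival', 'night'] (min_width=14, slack=1)
Line 2: ['dog', 'by', 'address'] (min_width=14, slack=1)
Line 3: ['box', 'yellow'] (min_width=10, slack=5)
Line 4: ['dirty', 'fruit'] (min_width=11, slack=4)
Line 5: ['desert', 'bee'] (min_width=10, slack=5)
Line 6: ['dolphin', 'old'] (min_width=11, slack=4)

Answer: |festival night |
|dog by address |
|box yellow     |
|dirty fruit    |
|desert bee     |
|dolphin old    |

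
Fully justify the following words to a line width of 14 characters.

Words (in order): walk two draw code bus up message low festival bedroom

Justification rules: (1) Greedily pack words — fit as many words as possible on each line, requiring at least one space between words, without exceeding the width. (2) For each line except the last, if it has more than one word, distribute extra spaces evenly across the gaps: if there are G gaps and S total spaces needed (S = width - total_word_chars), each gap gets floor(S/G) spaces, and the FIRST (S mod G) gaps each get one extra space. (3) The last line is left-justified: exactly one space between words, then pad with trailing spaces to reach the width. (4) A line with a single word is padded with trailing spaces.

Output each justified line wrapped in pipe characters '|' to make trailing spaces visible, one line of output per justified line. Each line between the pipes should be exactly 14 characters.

Answer: |walk  two draw|
|code   bus  up|
|message    low|
|festival      |
|bedroom       |

Derivation:
Line 1: ['walk', 'two', 'draw'] (min_width=13, slack=1)
Line 2: ['code', 'bus', 'up'] (min_width=11, slack=3)
Line 3: ['message', 'low'] (min_width=11, slack=3)
Line 4: ['festival'] (min_width=8, slack=6)
Line 5: ['bedroom'] (min_width=7, slack=7)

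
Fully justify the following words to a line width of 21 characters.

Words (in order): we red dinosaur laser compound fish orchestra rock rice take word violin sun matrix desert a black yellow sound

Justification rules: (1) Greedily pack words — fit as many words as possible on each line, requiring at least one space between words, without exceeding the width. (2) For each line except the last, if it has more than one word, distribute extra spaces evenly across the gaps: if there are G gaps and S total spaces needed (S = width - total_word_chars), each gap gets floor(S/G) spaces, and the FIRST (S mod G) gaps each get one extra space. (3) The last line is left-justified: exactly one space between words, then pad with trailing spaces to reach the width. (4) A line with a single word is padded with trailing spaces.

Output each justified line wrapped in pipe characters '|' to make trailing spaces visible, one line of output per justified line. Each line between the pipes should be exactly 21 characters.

Answer: |we red dinosaur laser|
|compound         fish|
|orchestra  rock  rice|
|take  word violin sun|
|matrix desert a black|
|yellow sound         |

Derivation:
Line 1: ['we', 'red', 'dinosaur', 'laser'] (min_width=21, slack=0)
Line 2: ['compound', 'fish'] (min_width=13, slack=8)
Line 3: ['orchestra', 'rock', 'rice'] (min_width=19, slack=2)
Line 4: ['take', 'word', 'violin', 'sun'] (min_width=20, slack=1)
Line 5: ['matrix', 'desert', 'a', 'black'] (min_width=21, slack=0)
Line 6: ['yellow', 'sound'] (min_width=12, slack=9)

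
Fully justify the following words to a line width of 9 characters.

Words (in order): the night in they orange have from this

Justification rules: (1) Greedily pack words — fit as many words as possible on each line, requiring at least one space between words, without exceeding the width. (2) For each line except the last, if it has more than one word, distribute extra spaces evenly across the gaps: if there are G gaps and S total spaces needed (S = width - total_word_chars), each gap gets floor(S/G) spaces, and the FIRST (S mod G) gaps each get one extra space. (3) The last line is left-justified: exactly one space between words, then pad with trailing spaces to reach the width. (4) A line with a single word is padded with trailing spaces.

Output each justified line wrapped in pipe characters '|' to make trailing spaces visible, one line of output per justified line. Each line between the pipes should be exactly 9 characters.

Line 1: ['the', 'night'] (min_width=9, slack=0)
Line 2: ['in', 'they'] (min_width=7, slack=2)
Line 3: ['orange'] (min_width=6, slack=3)
Line 4: ['have', 'from'] (min_width=9, slack=0)
Line 5: ['this'] (min_width=4, slack=5)

Answer: |the night|
|in   they|
|orange   |
|have from|
|this     |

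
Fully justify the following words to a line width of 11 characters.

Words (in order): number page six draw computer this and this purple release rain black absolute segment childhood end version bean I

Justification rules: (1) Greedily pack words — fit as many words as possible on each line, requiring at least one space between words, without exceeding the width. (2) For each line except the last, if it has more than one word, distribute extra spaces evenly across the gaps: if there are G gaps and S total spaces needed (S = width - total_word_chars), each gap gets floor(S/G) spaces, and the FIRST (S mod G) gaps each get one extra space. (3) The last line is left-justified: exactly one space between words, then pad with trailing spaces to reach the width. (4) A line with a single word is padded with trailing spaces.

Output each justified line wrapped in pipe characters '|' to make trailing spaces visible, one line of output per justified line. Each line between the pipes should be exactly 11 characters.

Line 1: ['number', 'page'] (min_width=11, slack=0)
Line 2: ['six', 'draw'] (min_width=8, slack=3)
Line 3: ['computer'] (min_width=8, slack=3)
Line 4: ['this', 'and'] (min_width=8, slack=3)
Line 5: ['this', 'purple'] (min_width=11, slack=0)
Line 6: ['release'] (min_width=7, slack=4)
Line 7: ['rain', 'black'] (min_width=10, slack=1)
Line 8: ['absolute'] (min_width=8, slack=3)
Line 9: ['segment'] (min_width=7, slack=4)
Line 10: ['childhood'] (min_width=9, slack=2)
Line 11: ['end', 'version'] (min_width=11, slack=0)
Line 12: ['bean', 'I'] (min_width=6, slack=5)

Answer: |number page|
|six    draw|
|computer   |
|this    and|
|this purple|
|release    |
|rain  black|
|absolute   |
|segment    |
|childhood  |
|end version|
|bean I     |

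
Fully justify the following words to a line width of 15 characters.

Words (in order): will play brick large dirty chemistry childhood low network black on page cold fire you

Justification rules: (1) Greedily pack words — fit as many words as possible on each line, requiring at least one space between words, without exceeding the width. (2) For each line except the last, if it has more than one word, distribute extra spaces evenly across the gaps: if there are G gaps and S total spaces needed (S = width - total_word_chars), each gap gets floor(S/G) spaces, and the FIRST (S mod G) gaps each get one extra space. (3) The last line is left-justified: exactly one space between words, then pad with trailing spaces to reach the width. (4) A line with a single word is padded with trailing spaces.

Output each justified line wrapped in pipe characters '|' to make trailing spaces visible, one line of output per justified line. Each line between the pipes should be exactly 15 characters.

Answer: |will play brick|
|large     dirty|
|chemistry      |
|childhood   low|
|network   black|
|on   page  cold|
|fire you       |

Derivation:
Line 1: ['will', 'play', 'brick'] (min_width=15, slack=0)
Line 2: ['large', 'dirty'] (min_width=11, slack=4)
Line 3: ['chemistry'] (min_width=9, slack=6)
Line 4: ['childhood', 'low'] (min_width=13, slack=2)
Line 5: ['network', 'black'] (min_width=13, slack=2)
Line 6: ['on', 'page', 'cold'] (min_width=12, slack=3)
Line 7: ['fire', 'you'] (min_width=8, slack=7)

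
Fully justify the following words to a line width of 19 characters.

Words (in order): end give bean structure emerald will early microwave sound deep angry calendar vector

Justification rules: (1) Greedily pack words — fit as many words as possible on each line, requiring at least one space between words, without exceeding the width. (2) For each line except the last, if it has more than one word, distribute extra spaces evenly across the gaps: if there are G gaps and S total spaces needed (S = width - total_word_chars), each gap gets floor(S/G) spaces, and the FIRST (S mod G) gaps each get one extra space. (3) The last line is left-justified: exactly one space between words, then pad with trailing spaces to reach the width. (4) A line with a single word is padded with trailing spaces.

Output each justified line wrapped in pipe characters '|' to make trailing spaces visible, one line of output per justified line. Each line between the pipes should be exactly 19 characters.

Answer: |end    give    bean|
|structure   emerald|
|will          early|
|microwave     sound|
|deep angry calendar|
|vector             |

Derivation:
Line 1: ['end', 'give', 'bean'] (min_width=13, slack=6)
Line 2: ['structure', 'emerald'] (min_width=17, slack=2)
Line 3: ['will', 'early'] (min_width=10, slack=9)
Line 4: ['microwave', 'sound'] (min_width=15, slack=4)
Line 5: ['deep', 'angry', 'calendar'] (min_width=19, slack=0)
Line 6: ['vector'] (min_width=6, slack=13)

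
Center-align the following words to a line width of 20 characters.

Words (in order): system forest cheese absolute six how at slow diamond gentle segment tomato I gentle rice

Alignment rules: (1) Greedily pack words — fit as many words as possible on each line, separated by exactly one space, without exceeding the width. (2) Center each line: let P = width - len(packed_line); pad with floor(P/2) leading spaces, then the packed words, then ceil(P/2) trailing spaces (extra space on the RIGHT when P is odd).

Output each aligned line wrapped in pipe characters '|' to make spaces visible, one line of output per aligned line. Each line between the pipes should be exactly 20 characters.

Answer: |system forest cheese|
|absolute six how at |
|slow diamond gentle |
|  segment tomato I  |
|    gentle rice     |

Derivation:
Line 1: ['system', 'forest', 'cheese'] (min_width=20, slack=0)
Line 2: ['absolute', 'six', 'how', 'at'] (min_width=19, slack=1)
Line 3: ['slow', 'diamond', 'gentle'] (min_width=19, slack=1)
Line 4: ['segment', 'tomato', 'I'] (min_width=16, slack=4)
Line 5: ['gentle', 'rice'] (min_width=11, slack=9)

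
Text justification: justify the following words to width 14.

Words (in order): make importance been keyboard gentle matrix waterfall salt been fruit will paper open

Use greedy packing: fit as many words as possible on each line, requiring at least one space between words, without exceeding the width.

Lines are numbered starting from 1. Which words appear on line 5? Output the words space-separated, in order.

Answer: waterfall salt

Derivation:
Line 1: ['make'] (min_width=4, slack=10)
Line 2: ['importance'] (min_width=10, slack=4)
Line 3: ['been', 'keyboard'] (min_width=13, slack=1)
Line 4: ['gentle', 'matrix'] (min_width=13, slack=1)
Line 5: ['waterfall', 'salt'] (min_width=14, slack=0)
Line 6: ['been', 'fruit'] (min_width=10, slack=4)
Line 7: ['will', 'paper'] (min_width=10, slack=4)
Line 8: ['open'] (min_width=4, slack=10)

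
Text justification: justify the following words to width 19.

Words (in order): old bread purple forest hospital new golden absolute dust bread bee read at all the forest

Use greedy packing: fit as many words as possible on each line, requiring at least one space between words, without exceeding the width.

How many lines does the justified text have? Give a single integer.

Line 1: ['old', 'bread', 'purple'] (min_width=16, slack=3)
Line 2: ['forest', 'hospital', 'new'] (min_width=19, slack=0)
Line 3: ['golden', 'absolute'] (min_width=15, slack=4)
Line 4: ['dust', 'bread', 'bee', 'read'] (min_width=19, slack=0)
Line 5: ['at', 'all', 'the', 'forest'] (min_width=17, slack=2)
Total lines: 5

Answer: 5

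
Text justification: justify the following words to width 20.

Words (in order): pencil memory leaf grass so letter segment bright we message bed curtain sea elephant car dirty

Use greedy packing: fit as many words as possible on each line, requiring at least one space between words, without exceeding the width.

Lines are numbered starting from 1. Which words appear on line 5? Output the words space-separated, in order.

Line 1: ['pencil', 'memory', 'leaf'] (min_width=18, slack=2)
Line 2: ['grass', 'so', 'letter'] (min_width=15, slack=5)
Line 3: ['segment', 'bright', 'we'] (min_width=17, slack=3)
Line 4: ['message', 'bed', 'curtain'] (min_width=19, slack=1)
Line 5: ['sea', 'elephant', 'car'] (min_width=16, slack=4)
Line 6: ['dirty'] (min_width=5, slack=15)

Answer: sea elephant car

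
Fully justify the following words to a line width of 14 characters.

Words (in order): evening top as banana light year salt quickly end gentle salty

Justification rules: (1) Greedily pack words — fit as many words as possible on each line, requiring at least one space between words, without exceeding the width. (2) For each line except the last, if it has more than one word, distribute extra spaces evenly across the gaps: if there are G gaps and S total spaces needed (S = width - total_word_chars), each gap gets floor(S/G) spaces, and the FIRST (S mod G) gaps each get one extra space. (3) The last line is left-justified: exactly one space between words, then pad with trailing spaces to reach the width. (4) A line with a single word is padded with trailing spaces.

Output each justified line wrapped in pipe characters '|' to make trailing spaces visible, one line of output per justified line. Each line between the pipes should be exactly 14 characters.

Line 1: ['evening', 'top', 'as'] (min_width=14, slack=0)
Line 2: ['banana', 'light'] (min_width=12, slack=2)
Line 3: ['year', 'salt'] (min_width=9, slack=5)
Line 4: ['quickly', 'end'] (min_width=11, slack=3)
Line 5: ['gentle', 'salty'] (min_width=12, slack=2)

Answer: |evening top as|
|banana   light|
|year      salt|
|quickly    end|
|gentle salty  |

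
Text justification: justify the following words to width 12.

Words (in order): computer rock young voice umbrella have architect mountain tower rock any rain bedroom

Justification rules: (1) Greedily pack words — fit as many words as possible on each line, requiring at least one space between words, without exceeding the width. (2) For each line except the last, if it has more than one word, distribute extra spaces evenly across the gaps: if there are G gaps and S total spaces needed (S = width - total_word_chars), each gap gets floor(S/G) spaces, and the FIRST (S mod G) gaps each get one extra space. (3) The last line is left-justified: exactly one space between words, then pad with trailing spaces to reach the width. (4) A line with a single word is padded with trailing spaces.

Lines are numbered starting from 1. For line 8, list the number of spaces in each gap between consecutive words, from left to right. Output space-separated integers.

Answer: 3

Derivation:
Line 1: ['computer'] (min_width=8, slack=4)
Line 2: ['rock', 'young'] (min_width=10, slack=2)
Line 3: ['voice'] (min_width=5, slack=7)
Line 4: ['umbrella'] (min_width=8, slack=4)
Line 5: ['have'] (min_width=4, slack=8)
Line 6: ['architect'] (min_width=9, slack=3)
Line 7: ['mountain'] (min_width=8, slack=4)
Line 8: ['tower', 'rock'] (min_width=10, slack=2)
Line 9: ['any', 'rain'] (min_width=8, slack=4)
Line 10: ['bedroom'] (min_width=7, slack=5)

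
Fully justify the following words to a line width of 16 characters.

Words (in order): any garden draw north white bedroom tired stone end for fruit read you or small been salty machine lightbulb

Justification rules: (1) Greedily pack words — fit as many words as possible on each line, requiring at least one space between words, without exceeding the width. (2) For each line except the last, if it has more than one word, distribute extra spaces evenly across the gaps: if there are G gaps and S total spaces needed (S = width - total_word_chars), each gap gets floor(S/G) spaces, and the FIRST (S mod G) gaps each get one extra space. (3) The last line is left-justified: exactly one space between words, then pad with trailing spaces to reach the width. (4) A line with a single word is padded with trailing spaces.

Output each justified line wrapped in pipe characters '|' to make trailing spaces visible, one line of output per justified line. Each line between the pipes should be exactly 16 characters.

Answer: |any  garden draw|
|north      white|
|bedroom    tired|
|stone   end  for|
|fruit  read  you|
|or   small  been|
|salty    machine|
|lightbulb       |

Derivation:
Line 1: ['any', 'garden', 'draw'] (min_width=15, slack=1)
Line 2: ['north', 'white'] (min_width=11, slack=5)
Line 3: ['bedroom', 'tired'] (min_width=13, slack=3)
Line 4: ['stone', 'end', 'for'] (min_width=13, slack=3)
Line 5: ['fruit', 'read', 'you'] (min_width=14, slack=2)
Line 6: ['or', 'small', 'been'] (min_width=13, slack=3)
Line 7: ['salty', 'machine'] (min_width=13, slack=3)
Line 8: ['lightbulb'] (min_width=9, slack=7)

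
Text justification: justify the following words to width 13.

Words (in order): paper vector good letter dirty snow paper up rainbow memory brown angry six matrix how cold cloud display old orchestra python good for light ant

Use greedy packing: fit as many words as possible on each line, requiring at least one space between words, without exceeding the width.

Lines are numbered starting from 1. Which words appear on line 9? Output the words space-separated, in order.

Line 1: ['paper', 'vector'] (min_width=12, slack=1)
Line 2: ['good', 'letter'] (min_width=11, slack=2)
Line 3: ['dirty', 'snow'] (min_width=10, slack=3)
Line 4: ['paper', 'up'] (min_width=8, slack=5)
Line 5: ['rainbow'] (min_width=7, slack=6)
Line 6: ['memory', 'brown'] (min_width=12, slack=1)
Line 7: ['angry', 'six'] (min_width=9, slack=4)
Line 8: ['matrix', 'how'] (min_width=10, slack=3)
Line 9: ['cold', 'cloud'] (min_width=10, slack=3)
Line 10: ['display', 'old'] (min_width=11, slack=2)
Line 11: ['orchestra'] (min_width=9, slack=4)
Line 12: ['python', 'good'] (min_width=11, slack=2)
Line 13: ['for', 'light', 'ant'] (min_width=13, slack=0)

Answer: cold cloud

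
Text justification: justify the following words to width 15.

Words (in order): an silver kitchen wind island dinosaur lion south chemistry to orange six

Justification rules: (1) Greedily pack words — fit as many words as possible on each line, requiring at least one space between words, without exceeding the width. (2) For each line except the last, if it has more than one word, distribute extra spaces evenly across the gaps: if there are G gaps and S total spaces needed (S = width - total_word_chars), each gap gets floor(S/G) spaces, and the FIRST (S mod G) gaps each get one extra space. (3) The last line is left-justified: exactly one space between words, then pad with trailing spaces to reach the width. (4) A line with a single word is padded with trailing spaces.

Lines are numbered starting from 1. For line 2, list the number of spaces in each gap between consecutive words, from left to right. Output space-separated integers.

Line 1: ['an', 'silver'] (min_width=9, slack=6)
Line 2: ['kitchen', 'wind'] (min_width=12, slack=3)
Line 3: ['island', 'dinosaur'] (min_width=15, slack=0)
Line 4: ['lion', 'south'] (min_width=10, slack=5)
Line 5: ['chemistry', 'to'] (min_width=12, slack=3)
Line 6: ['orange', 'six'] (min_width=10, slack=5)

Answer: 4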